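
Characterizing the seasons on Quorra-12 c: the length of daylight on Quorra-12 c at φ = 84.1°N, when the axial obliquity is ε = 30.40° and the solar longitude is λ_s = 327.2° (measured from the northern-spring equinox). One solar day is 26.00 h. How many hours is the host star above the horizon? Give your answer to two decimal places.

0.00 h

Solar declination: sin δ = sin ε · sin λ_s = sin 30.40° × sin 327.2° = -0.27412, so δ = -15.910°.
cos H₀ = −tan φ · tan δ = 2.7583 ≥ 1, so the host star never rises (polar night) and H₀ = 0.
Daylight = 2H₀/(2π) × 26.00 h = (0.0000/π) × 26.00 = 0.00 h.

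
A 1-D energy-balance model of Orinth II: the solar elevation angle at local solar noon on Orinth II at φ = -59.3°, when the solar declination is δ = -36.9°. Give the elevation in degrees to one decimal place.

67.6°

At local noon the hour angle is zero, so the zenith angle equals |φ − δ| = |-59.3° − (-36.900°)| = 22.400°.
Elevation = 90° − 22.400° = 67.6°.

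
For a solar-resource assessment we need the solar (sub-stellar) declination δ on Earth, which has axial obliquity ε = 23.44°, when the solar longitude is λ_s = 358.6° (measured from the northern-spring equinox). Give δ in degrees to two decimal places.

δ = -0.56°

sin δ = sin ε · sin λ_s = sin 23.44° × sin 358.6° = -0.009719.
δ = arcsin(-0.009719) = -0.56°.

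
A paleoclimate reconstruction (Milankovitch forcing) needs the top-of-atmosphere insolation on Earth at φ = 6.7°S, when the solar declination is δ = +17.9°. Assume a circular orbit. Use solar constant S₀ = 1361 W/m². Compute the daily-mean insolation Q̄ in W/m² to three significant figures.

Q̄ ≈ 385 W/m²

cos H₀ = −tan(-6.7°) tan(+17.900°) = 0.0379, H₀ = 1.5328 rad.
Bracket: H₀ sin φ sin δ + cos φ cos δ sin H₀ = 1.5328×-0.11667×0.30736 + 0.99317×0.95159×0.99928 = -0.054966 + 0.944410 = 0.889444.
Q̄ = (S₀/π) × [bracket] = (1361/π) × 0.889444 = 385.3 W/m².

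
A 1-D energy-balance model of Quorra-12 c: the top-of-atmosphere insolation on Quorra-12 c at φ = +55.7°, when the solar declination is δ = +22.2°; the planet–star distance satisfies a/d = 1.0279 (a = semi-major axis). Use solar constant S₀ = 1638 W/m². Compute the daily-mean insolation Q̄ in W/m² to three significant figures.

cos H₀ = −tan(+55.7°) tan(+22.200°) = -0.5982, H₀ = 2.2121 rad.
Bracket: H₀ sin φ sin δ + cos φ cos δ sin H₀ = 2.2121×0.82610×0.37784 + 0.56353×0.92587×0.80132 = 0.690471 + 0.418093 = 1.108564.
Inverse-square distance factor (a/d)² = 1.0279² = 1.056578.
Q̄ = (S₀/π) × 1.056578 × [bracket] = (1638/π) × 1.056578 × 1.108564 = 610.7 W/m².

Q̄ ≈ 611 W/m²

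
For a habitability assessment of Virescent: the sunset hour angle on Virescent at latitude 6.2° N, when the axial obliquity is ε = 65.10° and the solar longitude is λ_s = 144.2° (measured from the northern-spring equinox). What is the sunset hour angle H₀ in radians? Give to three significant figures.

Solar declination: sin δ = sin ε · sin λ_s = sin 65.10° × sin 144.2° = 0.53058, so δ = +32.045°.
cos H₀ = −tan φ · tan δ = −tan(+6.2°) × tan(+32.045°) = -0.0680, so H₀ = 1.6388 rad = 93.90°.

H₀ = 1.64 rad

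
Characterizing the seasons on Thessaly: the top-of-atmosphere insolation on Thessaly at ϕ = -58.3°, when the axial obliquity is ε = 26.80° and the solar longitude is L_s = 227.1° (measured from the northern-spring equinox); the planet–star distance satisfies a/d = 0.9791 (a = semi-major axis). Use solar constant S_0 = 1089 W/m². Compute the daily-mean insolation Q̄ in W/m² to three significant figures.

Solar declination: sin δ = sin ε · sin L_s = sin 26.80° × sin 227.1° = -0.33029, so δ = -19.286°.
cos h₀ = −tan(-58.3°) tan(-19.286°) = -0.5666, h₀ = 2.1731 rad.
Bracket: h₀ sin ϕ sin δ + cos ϕ cos δ sin h₀ = 2.1731×-0.85081×-0.33029 + 0.52547×0.94388×0.82401 = 0.610672 + 0.408693 = 1.019365.
Inverse-square distance factor (a/d)² = 0.9791² = 0.958637.
Q̄ = (S_0/π) × 0.958637 × [bracket] = (1089/π) × 0.958637 × 1.019365 = 338.7 W/m².

Q̄ ≈ 339 W/m²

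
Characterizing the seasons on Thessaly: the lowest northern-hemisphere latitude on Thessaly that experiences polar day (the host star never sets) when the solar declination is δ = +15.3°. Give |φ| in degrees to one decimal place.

|φ| = 74.7°

Polar day requires cos H₀ = −tan φ tan δ ≤ −1, i.e. tan φ tan δ ≥ 1.
The boundary is |tan φ| · |tan δ| = 1, so |φ| = 90° − |δ| = 90° − 15.3° = 74.7° in the northern hemisphere.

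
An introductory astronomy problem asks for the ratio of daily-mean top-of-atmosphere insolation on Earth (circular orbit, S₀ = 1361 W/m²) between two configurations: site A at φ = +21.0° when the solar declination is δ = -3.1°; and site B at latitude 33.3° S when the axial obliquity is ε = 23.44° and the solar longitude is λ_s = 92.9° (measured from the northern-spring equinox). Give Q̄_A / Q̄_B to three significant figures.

Q̄_A / Q̄_B ≈ 1.98

— Configuration A (φ=+21.0°):
cos H₀ = −tan(+21.0°) tan(-3.100°) = 0.0208, H₀ = 1.5500 rad.
Bracket: H₀ sin φ sin δ + cos φ cos δ sin H₀ = 1.5500×0.35837×-0.05408 + 0.93358×0.99854×0.99978 = -0.030040 + 0.932012 = 0.901972.
Q̄ = (S₀/π) × [bracket] = (1361/π) × 0.901972 = 390.75 W/m².
— Configuration B (φ=-33.3°):
Solar declination: sin δ = sin ε · sin λ_s = sin 23.44° × sin 92.9° = 0.39728, so δ = +23.408°.
cos H₀ = −tan(-33.3°) tan(+23.408°) = 0.2844, H₀ = 1.2824 rad.
Bracket: H₀ sin φ sin δ + cos φ cos δ sin H₀ = 1.2824×-0.54902×0.39728 + 0.83581×0.91770×0.95872 = -0.279710 + 0.735360 = 0.455650.
Q̄ = (S₀/π) × [bracket] = (1361/π) × 0.455650 = 197.40 W/m².
Ratio Q̄_A / Q̄_B = 390.75 / 197.40 = 1.979.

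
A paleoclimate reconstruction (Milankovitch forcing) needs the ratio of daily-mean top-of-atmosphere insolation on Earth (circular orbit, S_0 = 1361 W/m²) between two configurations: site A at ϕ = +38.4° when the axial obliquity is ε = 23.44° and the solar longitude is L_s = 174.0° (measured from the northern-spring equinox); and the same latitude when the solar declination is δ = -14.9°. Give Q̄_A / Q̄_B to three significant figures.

— Configuration A (ϕ=+38.4°):
Solar declination: sin δ = sin ε · sin L_s = sin 23.44° × sin 174.0° = 0.04158, so δ = +2.383°.
cos h₀ = −tan(+38.4°) tan(+2.383°) = -0.0330, h₀ = 1.6038 rad.
Bracket: h₀ sin ϕ sin δ + cos ϕ cos δ sin h₀ = 1.6038×0.62115×0.04158 + 0.78369×0.99914×0.99946 = 0.041422 + 0.782593 = 0.824015.
Q̄ = (S_0/π) × [bracket] = (1361/π) × 0.824015 = 356.98 W/m².
— Configuration B (ϕ=+38.4°):
cos h₀ = −tan(+38.4°) tan(-14.900°) = 0.2109, h₀ = 1.3583 rad.
Bracket: h₀ sin ϕ sin δ + cos ϕ cos δ sin h₀ = 1.3583×0.62115×-0.25713 + 0.78369×0.96638×0.97751 = -0.216943 + 0.740310 = 0.523367.
Q̄ = (S_0/π) × [bracket] = (1361/π) × 0.523367 = 226.73 W/m².
Ratio Q̄_A / Q̄_B = 356.98 / 226.73 = 1.574.

Q̄_A / Q̄_B ≈ 1.57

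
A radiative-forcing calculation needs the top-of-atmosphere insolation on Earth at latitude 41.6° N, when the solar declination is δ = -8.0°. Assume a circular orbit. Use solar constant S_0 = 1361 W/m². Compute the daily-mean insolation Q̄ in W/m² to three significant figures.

Q̄ ≈ 260 W/m²

cos h₀ = −tan(+41.6°) tan(-8.000°) = 0.1248, h₀ = 1.4457 rad.
Bracket: h₀ sin ϕ sin δ + cos ϕ cos δ sin h₀ = 1.4457×0.66393×-0.13917 + 0.74780×0.99027×0.99218 = -0.133581 + 0.734733 = 0.601152.
Q̄ = (S_0/π) × [bracket] = (1361/π) × 0.601152 = 260.4 W/m².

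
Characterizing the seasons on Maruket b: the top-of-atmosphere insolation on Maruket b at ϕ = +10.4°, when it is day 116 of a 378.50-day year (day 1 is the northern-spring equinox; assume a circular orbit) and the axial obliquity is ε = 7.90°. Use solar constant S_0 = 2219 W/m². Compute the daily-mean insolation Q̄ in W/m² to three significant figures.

Q̄ ≈ 715 W/m²

Solar longitude: L_s = 360° × (116 − 1)/378.50 = 109.379°.
sin δ = sin 7.90° × sin 109.379° = 0.12966, so δ = +7.450°.
cos h₀ = −tan(+10.4°) tan(+7.450°) = -0.0240, h₀ = 1.5948 rad.
Bracket: h₀ sin ϕ sin δ + cos ϕ cos δ sin h₀ = 1.5948×0.18052×0.12966 + 0.98357×0.99156×0.99971 = 0.037328 + 0.974986 = 1.012314.
Q̄ = (S_0/π) × [bracket] = (2219/π) × 1.012314 = 715.0 W/m².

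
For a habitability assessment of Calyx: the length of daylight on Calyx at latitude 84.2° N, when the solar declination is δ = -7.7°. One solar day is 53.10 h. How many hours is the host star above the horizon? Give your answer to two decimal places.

0.00 h

cos h₀ = −tan ϕ · tan δ = 1.3311 ≥ 1, so the host star never rises (polar night) and h₀ = 0.
Daylight = 2h₀/(2π) × 53.10 h = (0.0000/π) × 53.10 = 0.00 h.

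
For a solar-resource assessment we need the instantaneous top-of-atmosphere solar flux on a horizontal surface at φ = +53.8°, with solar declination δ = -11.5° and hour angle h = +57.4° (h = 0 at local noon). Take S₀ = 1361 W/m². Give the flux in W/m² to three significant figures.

205 W/m²

cos θ_z = sin φ sin δ + cos φ cos δ cos h = -0.160882 + 0.311813 = 0.150931.
Flux = S₀ · cos θ_z = 1361 × 0.150931 = 205.4 W/m².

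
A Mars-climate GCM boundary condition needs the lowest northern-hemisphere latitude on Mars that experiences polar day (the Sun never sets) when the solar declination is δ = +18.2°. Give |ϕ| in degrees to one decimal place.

Polar day requires cos h₀ = −tan ϕ tan δ ≤ −1, i.e. tan ϕ tan δ ≥ 1.
The boundary is |tan ϕ| · |tan δ| = 1, so |ϕ| = 90° − |δ| = 90° − 18.2° = 71.8° in the northern hemisphere.

|ϕ| = 71.8°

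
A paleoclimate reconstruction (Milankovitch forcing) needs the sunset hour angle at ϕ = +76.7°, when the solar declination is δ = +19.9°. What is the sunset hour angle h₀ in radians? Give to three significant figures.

Sunrise equation: cos h₀ = −tan ϕ · tan δ = -1.5313 ≤ −1, so the Sun never sets (polar day) and h₀ = π.

h₀ = 3.14 rad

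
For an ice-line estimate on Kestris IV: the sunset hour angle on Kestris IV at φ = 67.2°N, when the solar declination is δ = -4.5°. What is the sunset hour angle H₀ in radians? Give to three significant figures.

cos H₀ = −tan φ · tan δ = −tan(+67.2°) × tan(-4.500°) = 0.1872, so H₀ = 1.3825 rad = 79.21°.

H₀ = 1.38 rad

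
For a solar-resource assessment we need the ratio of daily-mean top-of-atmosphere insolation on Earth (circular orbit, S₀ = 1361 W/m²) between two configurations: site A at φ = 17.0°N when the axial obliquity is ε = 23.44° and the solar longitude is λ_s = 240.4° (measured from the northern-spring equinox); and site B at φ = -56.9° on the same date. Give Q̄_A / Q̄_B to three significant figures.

— Configuration A (φ=+17.0°):
Solar declination: sin δ = sin ε · sin λ_s = sin 23.44° × sin 240.4° = -0.34588, so δ = -20.235°.
cos H₀ = −tan(+17.0°) tan(-20.235°) = 0.1127, H₀ = 1.4579 rad.
Bracket: H₀ sin φ sin δ + cos φ cos δ sin H₀ = 1.4579×0.29237×-0.34588 + 0.95630×0.93828×0.99363 = -0.147430 + 0.891562 = 0.744132.
Q̄ = (S₀/π) × [bracket] = (1361/π) × 0.744132 = 322.37 W/m².
— Configuration B (φ=-56.9°):
cos H₀ = −tan(-56.9°) tan(-20.235°) = -0.5655, H₀ = 2.1718 rad.
Bracket: H₀ sin φ sin δ + cos φ cos δ sin H₀ = 2.1718×-0.83772×-0.34588 + 0.54610×0.93828×0.82477 = 0.629280 + 0.422608 = 1.051888.
Q̄ = (S₀/π) × [bracket] = (1361/π) × 1.051888 = 455.70 W/m².
Ratio Q̄_A / Q̄_B = 322.37 / 455.70 = 0.7074.

Q̄_A / Q̄_B ≈ 0.707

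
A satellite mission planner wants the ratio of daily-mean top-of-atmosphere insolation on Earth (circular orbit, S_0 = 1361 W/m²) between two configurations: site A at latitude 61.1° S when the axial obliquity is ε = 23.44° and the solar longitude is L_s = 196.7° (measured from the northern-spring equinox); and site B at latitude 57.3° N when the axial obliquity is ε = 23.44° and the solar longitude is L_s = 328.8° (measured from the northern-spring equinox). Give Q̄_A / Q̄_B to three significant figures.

— Configuration A (ϕ=-61.1°):
Solar declination: sin δ = sin ε · sin L_s = sin 23.44° × sin 196.7° = -0.11431, so δ = -6.564°.
cos h₀ = −tan(-61.1°) tan(-6.564°) = -0.2084, h₀ = 1.7808 rad.
Bracket: h₀ sin ϕ sin δ + cos ϕ cos δ sin h₀ = 1.7808×-0.87546×-0.11431 + 0.48328×0.99345×0.97804 = 0.178211 + 0.469571 = 0.647782.
Q̄ = (S_0/π) × [bracket] = (1361/π) × 0.647782 = 280.63 W/m².
— Configuration B (ϕ=+57.3°):
Solar declination: sin δ = sin ε · sin L_s = sin 23.44° × sin 328.8° = -0.20607, so δ = -11.892°.
cos h₀ = −tan(+57.3°) tan(-11.892°) = 0.3280, h₀ = 1.2366 rad.
Bracket: h₀ sin ϕ sin δ + cos ϕ cos δ sin h₀ = 1.2366×0.84151×-0.20607 + 0.54024×0.97854×0.94467 = -0.214439 + 0.499396 = 0.284957.
Q̄ = (S_0/π) × [bracket] = (1361/π) × 0.284957 = 123.45 W/m².
Ratio Q̄_A / Q̄_B = 280.63 / 123.45 = 2.273.

Q̄_A / Q̄_B ≈ 2.27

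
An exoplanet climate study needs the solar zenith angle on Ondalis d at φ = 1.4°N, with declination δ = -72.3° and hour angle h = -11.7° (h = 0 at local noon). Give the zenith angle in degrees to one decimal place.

θ_z = 74.1°

cos θ_z = sin φ sin δ + cos φ cos δ cos h = -0.023276 + 0.297627 = 0.274351.
θ_z = arccos(0.274351) = 74.1°.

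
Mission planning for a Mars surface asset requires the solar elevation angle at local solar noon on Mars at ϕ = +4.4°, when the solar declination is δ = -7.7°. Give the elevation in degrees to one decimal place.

77.9°

At local noon the hour angle is zero, so the zenith angle equals |ϕ − δ| = |+4.4° − (-7.700°)| = 12.100°.
Elevation = 90° − 12.100° = 77.9°.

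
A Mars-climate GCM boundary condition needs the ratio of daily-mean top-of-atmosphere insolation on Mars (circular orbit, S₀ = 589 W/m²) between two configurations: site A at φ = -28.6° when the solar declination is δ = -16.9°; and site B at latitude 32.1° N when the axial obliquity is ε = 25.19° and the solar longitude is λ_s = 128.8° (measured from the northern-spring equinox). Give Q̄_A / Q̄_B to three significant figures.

Q̄_A / Q̄_B ≈ 0.977

— Configuration A (φ=-28.6°):
cos H₀ = −tan(-28.6°) tan(-16.900°) = -0.1656, H₀ = 1.7372 rad.
Bracket: H₀ sin φ sin δ + cos φ cos δ sin H₀ = 1.7372×-0.47869×-0.29070 + 0.87798×0.95681×0.98618 = 0.241740 + 0.828450 = 1.070190.
Q̄ = (S₀/π) × [bracket] = (589/π) × 1.070190 = 200.64 W/m².
— Configuration B (φ=+32.1°):
Solar declination: sin δ = sin ε · sin λ_s = sin 25.19° × sin 128.8° = 0.33170, so δ = +19.372°.
cos H₀ = −tan(+32.1°) tan(+19.372°) = -0.2206, H₀ = 1.7932 rad.
Bracket: H₀ sin φ sin δ + cos φ cos δ sin H₀ = 1.7932×0.53140×0.33170 + 0.84712×0.94338×0.97537 = 0.316079 + 0.779473 = 1.095552.
Q̄ = (S₀/π) × [bracket] = (589/π) × 1.095552 = 205.40 W/m².
Ratio Q̄_A / Q̄_B = 200.64 / 205.40 = 0.9768.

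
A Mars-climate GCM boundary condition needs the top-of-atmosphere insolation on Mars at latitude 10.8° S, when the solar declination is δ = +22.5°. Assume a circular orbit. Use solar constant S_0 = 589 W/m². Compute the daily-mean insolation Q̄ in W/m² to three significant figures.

Q̄ ≈ 150 W/m²

cos h₀ = −tan(-10.8°) tan(+22.500°) = 0.0790, h₀ = 1.4917 rad.
Bracket: h₀ sin ϕ sin δ + cos ϕ cos δ sin h₀ = 1.4917×-0.18738×0.38268 + 0.98229×0.92388×0.99687 = -0.106965 + 0.904678 = 0.797713.
Q̄ = (S_0/π) × [bracket] = (589/π) × 0.797713 = 149.6 W/m².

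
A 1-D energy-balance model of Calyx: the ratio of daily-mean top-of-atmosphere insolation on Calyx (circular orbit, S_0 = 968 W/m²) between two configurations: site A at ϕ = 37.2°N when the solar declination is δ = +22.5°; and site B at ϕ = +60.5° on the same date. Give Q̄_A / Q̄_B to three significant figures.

Q̄_A / Q̄_B ≈ 1.03

— Configuration A (ϕ=+37.2°):
cos h₀ = −tan(+37.2°) tan(+22.500°) = -0.3144, h₀ = 1.8906 rad.
Bracket: h₀ sin ϕ sin δ + cos ϕ cos δ sin h₀ = 1.8906×0.60460×0.38268 + 0.79653×0.92388×0.94929 = 0.437425 + 0.698581 = 1.136006.
Q̄ = (S_0/π) × [bracket] = (968/π) × 1.136006 = 350.03 W/m².
— Configuration B (ϕ=+60.5°):
cos h₀ = −tan(+60.5°) tan(+22.500°) = -0.7321, h₀ = 2.3922 rad.
Bracket: h₀ sin ϕ sin δ + cos ϕ cos δ sin h₀ = 2.3922×0.87036×0.38268 + 0.49242×0.92388×0.68118 = 0.796769 + 0.309894 = 1.106663.
Q̄ = (S_0/π) × [bracket] = (968/π) × 1.106663 = 340.99 W/m².
Ratio Q̄_A / Q̄_B = 350.03 / 340.99 = 1.027.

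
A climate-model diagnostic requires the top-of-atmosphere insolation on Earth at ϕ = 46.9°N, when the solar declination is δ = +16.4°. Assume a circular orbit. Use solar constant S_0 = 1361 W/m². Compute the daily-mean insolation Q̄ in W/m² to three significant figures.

Q̄ ≈ 438 W/m²

cos h₀ = −tan(+46.9°) tan(+16.400°) = -0.3145, h₀ = 1.8907 rad.
Bracket: h₀ sin ϕ sin δ + cos ϕ cos δ sin h₀ = 1.8907×0.73016×0.28234 + 0.68327×0.95931×0.94925 = 0.389774 + 0.622203 = 1.011977.
Q̄ = (S_0/π) × [bracket] = (1361/π) × 1.011977 = 438.4 W/m².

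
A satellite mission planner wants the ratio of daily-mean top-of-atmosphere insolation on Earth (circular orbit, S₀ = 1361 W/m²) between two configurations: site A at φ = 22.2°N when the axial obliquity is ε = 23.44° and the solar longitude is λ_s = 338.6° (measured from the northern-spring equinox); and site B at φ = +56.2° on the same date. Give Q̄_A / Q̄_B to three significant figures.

— Configuration A (φ=+22.2°):
Solar declination: sin δ = sin ε · sin λ_s = sin 23.44° × sin 338.6° = -0.14514, so δ = -8.346°.
cos H₀ = −tan(+22.2°) tan(-8.346°) = 0.0599, H₀ = 1.5109 rad.
Bracket: H₀ sin φ sin δ + cos φ cos δ sin H₀ = 1.5109×0.37784×-0.14514 + 0.92587×0.98941×0.99821 = -0.082857 + 0.914425 = 0.831568.
Q̄ = (S₀/π) × [bracket] = (1361/π) × 0.831568 = 360.25 W/m².
— Configuration B (φ=+56.2°):
cos H₀ = −tan(+56.2°) tan(-8.346°) = 0.2191, H₀ = 1.3499 rad.
Bracket: H₀ sin φ sin δ + cos φ cos δ sin H₀ = 1.3499×0.83098×-0.14514 + 0.55630×0.98941×0.97569 = -0.162809 + 0.537028 = 0.374219.
Q̄ = (S₀/π) × [bracket] = (1361/π) × 0.374219 = 162.12 W/m².
Ratio Q̄_A / Q̄_B = 360.25 / 162.12 = 2.222.

Q̄_A / Q̄_B ≈ 2.22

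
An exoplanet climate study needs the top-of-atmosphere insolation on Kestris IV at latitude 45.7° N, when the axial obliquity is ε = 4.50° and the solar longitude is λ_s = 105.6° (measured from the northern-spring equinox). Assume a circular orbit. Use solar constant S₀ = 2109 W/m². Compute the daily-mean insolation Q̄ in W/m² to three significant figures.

Solar declination: sin δ = sin ε · sin λ_s = sin 4.50° × sin 105.6° = 0.07557, so δ = +4.334°.
cos H₀ = −tan(+45.7°) tan(+4.334°) = -0.0777, H₀ = 1.6485 rad.
Bracket: H₀ sin φ sin δ + cos φ cos δ sin H₀ = 1.6485×0.71569×0.07557 + 0.69842×0.99714×0.99698 = 0.089159 + 0.694319 = 0.783478.
Q̄ = (S₀/π) × [bracket] = (2109/π) × 0.783478 = 526.0 W/m².

Q̄ ≈ 526 W/m²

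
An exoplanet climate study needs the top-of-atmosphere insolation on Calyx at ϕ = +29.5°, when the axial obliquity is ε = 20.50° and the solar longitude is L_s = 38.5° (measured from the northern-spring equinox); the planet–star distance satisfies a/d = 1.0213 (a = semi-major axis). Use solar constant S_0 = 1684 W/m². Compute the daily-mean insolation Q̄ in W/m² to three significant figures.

Q̄ ≈ 573 W/m²

Solar declination: sin δ = sin ε · sin L_s = sin 20.50° × sin 38.5° = 0.21801, so δ = +12.592°.
cos h₀ = −tan(+29.5°) tan(+12.592°) = -0.1264, h₀ = 1.6975 rad.
Bracket: h₀ sin ϕ sin δ + cos ϕ cos δ sin h₀ = 1.6975×0.49242×0.21801 + 0.87036×0.97595×0.99198 = 0.182231 + 0.842615 = 1.024846.
Inverse-square distance factor (a/d)² = 1.0213² = 1.043054.
Q̄ = (S_0/π) × 1.043054 × [bracket] = (1684/π) × 1.043054 × 1.024846 = 573.0 W/m².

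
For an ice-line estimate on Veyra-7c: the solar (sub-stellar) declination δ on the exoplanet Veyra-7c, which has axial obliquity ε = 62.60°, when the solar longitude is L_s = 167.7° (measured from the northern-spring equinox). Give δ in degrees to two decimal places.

δ = +10.90°

sin δ = sin ε · sin L_s = sin 62.60° × sin 167.7° = 0.189132.
δ = arcsin(0.189132) = +10.90°.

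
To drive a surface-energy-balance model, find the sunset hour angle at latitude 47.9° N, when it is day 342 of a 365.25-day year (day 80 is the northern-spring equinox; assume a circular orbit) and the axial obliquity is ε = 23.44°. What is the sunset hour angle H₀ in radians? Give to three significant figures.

Solar longitude: λ_s = 360° × (342 − 80)/365.25 = 258.234°.
sin δ = sin 23.44° × sin 258.234° = -0.38943, so δ = -22.919°.
cos H₀ = −tan φ · tan δ = −tan(+47.9°) × tan(-22.919°) = 0.4679, so H₀ = 1.0838 rad = 62.10°.

H₀ = 1.08 rad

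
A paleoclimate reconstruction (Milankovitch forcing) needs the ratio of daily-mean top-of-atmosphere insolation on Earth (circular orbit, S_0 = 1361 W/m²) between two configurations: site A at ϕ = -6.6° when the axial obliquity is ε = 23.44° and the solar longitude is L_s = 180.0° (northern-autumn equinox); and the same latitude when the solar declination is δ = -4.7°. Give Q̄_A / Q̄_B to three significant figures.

Q̄_A / Q̄_B ≈ 0.989

— Configuration A (ϕ=-6.6°):
Solar declination: sin δ = sin ε · sin L_s = sin 23.44° × sin 180.0° = 0.00000, so δ = +0.000°.
cos h₀ = −tan(-6.6°) tan(+0.000°) = 0.0000, h₀ = 1.5708 rad.
Bracket: h₀ sin ϕ sin δ + cos ϕ cos δ sin h₀ = 1.5708×-0.11494×0.00000 + 0.99337×1.00000×1.00000 = -0.000000 + 0.993370 = 0.993370.
Q̄ = (S_0/π) × [bracket] = (1361/π) × 0.993370 = 430.35 W/m².
— Configuration B (ϕ=-6.6°):
cos h₀ = −tan(-6.6°) tan(-4.700°) = -0.0095, h₀ = 1.5803 rad.
Bracket: h₀ sin ϕ sin δ + cos ϕ cos δ sin h₀ = 1.5803×-0.11494×-0.08194 + 0.99337×0.99664×0.99995 = 0.014884 + 0.989983 = 1.004867.
Q̄ = (S_0/π) × [bracket] = (1361/π) × 1.004867 = 435.33 W/m².
Ratio Q̄_A / Q̄_B = 430.35 / 435.33 = 0.9886.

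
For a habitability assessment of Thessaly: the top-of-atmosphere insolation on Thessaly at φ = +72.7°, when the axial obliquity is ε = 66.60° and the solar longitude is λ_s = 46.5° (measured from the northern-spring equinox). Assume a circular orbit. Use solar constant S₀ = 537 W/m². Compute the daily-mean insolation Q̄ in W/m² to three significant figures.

Solar declination: sin δ = sin ε · sin λ_s = sin 66.60° × sin 46.5° = 0.66572, so δ = +41.737°.
cos H₀ = −tan(+72.7°) tan(+41.737°) = -2.8643 ≤ −1 ⇒ polar day, H₀ = π.
Bracket: H₀ sin φ sin δ + cos φ cos δ sin H₀ = 3.1416×0.95476×0.66572 + 0.29737×0.74621×0.00000 = 1.996810 + 0.000000 = 1.996810.
Q̄ = (S₀/π) × [bracket] = (537/π) × 1.996810 = 341.3 W/m².

Q̄ ≈ 341 W/m²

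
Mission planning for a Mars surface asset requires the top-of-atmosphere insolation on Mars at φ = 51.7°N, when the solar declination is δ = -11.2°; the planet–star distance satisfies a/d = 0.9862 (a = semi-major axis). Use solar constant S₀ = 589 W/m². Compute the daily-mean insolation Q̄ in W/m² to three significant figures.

Q̄ ≈ 70.7 W/m²

cos H₀ = −tan(+51.7°) tan(-11.200°) = 0.2507, H₀ = 1.3174 rad.
Bracket: H₀ sin φ sin δ + cos φ cos δ sin H₀ = 1.3174×0.78478×-0.19423 + 0.61978×0.98096×0.96806 = -0.200808 + 0.588561 = 0.387753.
Inverse-square distance factor (a/d)² = 0.9862² = 0.972590.
Q̄ = (S₀/π) × 0.972590 × [bracket] = (589/π) × 0.972590 × 0.387753 = 70.71 W/m².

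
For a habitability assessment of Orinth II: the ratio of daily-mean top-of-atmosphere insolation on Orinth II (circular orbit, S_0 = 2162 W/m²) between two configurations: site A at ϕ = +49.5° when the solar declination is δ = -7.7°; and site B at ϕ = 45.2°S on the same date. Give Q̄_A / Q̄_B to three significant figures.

— Configuration A (ϕ=+49.5°):
cos h₀ = −tan(+49.5°) tan(-7.700°) = 0.1583, h₀ = 1.4118 rad.
Bracket: h₀ sin ϕ sin δ + cos ϕ cos δ sin h₀ = 1.4118×0.76041×-0.13399 + 0.64945×0.99098×0.98739 = -0.143845 + 0.635476 = 0.491631.
Q̄ = (S_0/π) × [bracket] = (2162/π) × 0.491631 = 338.33 W/m².
— Configuration B (ϕ=-45.2°):
cos h₀ = −tan(-45.2°) tan(-7.700°) = -0.1362, h₀ = 1.7074 rad.
Bracket: h₀ sin ϕ sin δ + cos ϕ cos δ sin h₀ = 1.7074×-0.70957×-0.13399 + 0.70463×0.99098×0.99069 = 0.162332 + 0.691773 = 0.854105.
Q̄ = (S_0/π) × [bracket] = (2162/π) × 0.854105 = 587.78 W/m².
Ratio Q̄_A / Q̄_B = 338.33 / 587.78 = 0.5756.

Q̄_A / Q̄_B ≈ 0.576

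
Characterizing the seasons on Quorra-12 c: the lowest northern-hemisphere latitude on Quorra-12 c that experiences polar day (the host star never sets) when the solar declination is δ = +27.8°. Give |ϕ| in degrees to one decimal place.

|ϕ| = 62.2°

Polar day requires cos h₀ = −tan ϕ tan δ ≤ −1, i.e. tan ϕ tan δ ≥ 1.
The boundary is |tan ϕ| · |tan δ| = 1, so |ϕ| = 90° − |δ| = 90° − 27.8° = 62.2° in the northern hemisphere.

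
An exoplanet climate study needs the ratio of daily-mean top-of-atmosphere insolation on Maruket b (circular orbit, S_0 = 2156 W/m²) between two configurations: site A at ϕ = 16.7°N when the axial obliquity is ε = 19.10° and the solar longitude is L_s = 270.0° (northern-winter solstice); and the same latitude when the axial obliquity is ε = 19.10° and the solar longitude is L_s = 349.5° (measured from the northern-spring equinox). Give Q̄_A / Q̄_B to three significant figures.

Q̄_A / Q̄_B ≈ 0.820

— Configuration A (ϕ=+16.7°):
Solar declination: sin δ = sin ε · sin L_s = sin 19.10° × sin 270.0° = -0.32722, so δ = -19.100°.
cos h₀ = −tan(+16.7°) tan(-19.100°) = 0.1039, h₀ = 1.4667 rad.
Bracket: h₀ sin ϕ sin δ + cos ϕ cos δ sin h₀ = 1.4667×0.28736×-0.32722 + 0.95782×0.94495×0.99459 = -0.137914 + 0.900195 = 0.762281.
Q̄ = (S_0/π) × [bracket] = (2156/π) × 0.762281 = 523.14 W/m².
— Configuration B (ϕ=+16.7°):
Solar declination: sin δ = sin ε · sin L_s = sin 19.10° × sin 349.5° = -0.05963, so δ = -3.419°.
cos h₀ = −tan(+16.7°) tan(-3.419°) = 0.0179, h₀ = 1.5529 rad.
Bracket: h₀ sin ϕ sin δ + cos ϕ cos δ sin h₀ = 1.5529×0.28736×-0.05963 + 0.95782×0.99822×0.99984 = -0.026609 + 0.955962 = 0.929353.
Q̄ = (S_0/π) × [bracket] = (2156/π) × 0.929353 = 637.79 W/m².
Ratio Q̄_A / Q̄_B = 523.14 / 637.79 = 0.8202.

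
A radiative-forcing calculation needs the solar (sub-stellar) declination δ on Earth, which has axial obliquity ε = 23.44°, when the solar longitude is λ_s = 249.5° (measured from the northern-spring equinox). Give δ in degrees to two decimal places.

δ = -21.88°

sin δ = sin ε · sin λ_s = sin 23.44° × sin 249.5° = -0.372597.
δ = arcsin(-0.372597) = -21.88°.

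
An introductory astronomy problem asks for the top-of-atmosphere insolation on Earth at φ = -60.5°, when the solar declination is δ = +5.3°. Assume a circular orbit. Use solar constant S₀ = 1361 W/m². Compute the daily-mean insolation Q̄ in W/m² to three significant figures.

Q̄ ≈ 161 W/m²

cos H₀ = −tan(-60.5°) tan(+5.300°) = 0.1640, H₀ = 1.4061 rad.
Bracket: H₀ sin φ sin δ + cos φ cos δ sin H₀ = 1.4061×-0.87036×0.09237 + 0.49242×0.99572×0.98647 = -0.113044 + 0.483679 = 0.370635.
Q̄ = (S₀/π) × [bracket] = (1361/π) × 0.370635 = 160.6 W/m².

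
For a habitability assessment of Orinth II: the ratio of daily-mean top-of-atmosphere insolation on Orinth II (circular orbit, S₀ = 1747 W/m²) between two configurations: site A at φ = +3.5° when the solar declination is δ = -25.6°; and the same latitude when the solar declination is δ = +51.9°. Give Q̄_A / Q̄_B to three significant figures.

Q̄_A / Q̄_B ≈ 1.24

— Configuration A (φ=+3.5°):
cos H₀ = −tan(+3.5°) tan(-25.600°) = 0.0293, H₀ = 1.5415 rad.
Bracket: H₀ sin φ sin δ + cos φ cos δ sin H₀ = 1.5415×0.06105×-0.43209 + 0.99813×0.90183×0.99957 = -0.040663 + 0.899757 = 0.859094.
Q̄ = (S₀/π) × [bracket] = (1747/π) × 0.859094 = 477.73 W/m².
— Configuration B (φ=+3.5°):
cos H₀ = −tan(+3.5°) tan(+51.900°) = -0.0780, H₀ = 1.6489 rad.
Bracket: H₀ sin φ sin δ + cos φ cos δ sin H₀ = 1.6489×0.06105×0.78694 + 0.99813×0.61704×0.99695 = 0.079218 + 0.614008 = 0.693226.
Q̄ = (S₀/π) × [bracket] = (1747/π) × 0.693226 = 385.49 W/m².
Ratio Q̄_A / Q̄_B = 477.73 / 385.49 = 1.239.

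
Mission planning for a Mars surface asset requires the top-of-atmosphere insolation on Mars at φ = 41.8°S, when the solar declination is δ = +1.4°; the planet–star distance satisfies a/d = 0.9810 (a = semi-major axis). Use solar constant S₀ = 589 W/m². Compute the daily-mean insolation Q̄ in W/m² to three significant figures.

Q̄ ≈ 130 W/m²

cos H₀ = −tan(-41.8°) tan(+1.400°) = 0.0219, H₀ = 1.5489 rad.
Bracket: H₀ sin φ sin δ + cos φ cos δ sin H₀ = 1.5489×-0.66653×0.02443 + 0.74548×0.99970×0.99976 = -0.025221 + 0.745077 = 0.719856.
Inverse-square distance factor (a/d)² = 0.9810² = 0.962361.
Q̄ = (S₀/π) × 0.962361 × [bracket] = (589/π) × 0.962361 × 0.719856 = 129.9 W/m².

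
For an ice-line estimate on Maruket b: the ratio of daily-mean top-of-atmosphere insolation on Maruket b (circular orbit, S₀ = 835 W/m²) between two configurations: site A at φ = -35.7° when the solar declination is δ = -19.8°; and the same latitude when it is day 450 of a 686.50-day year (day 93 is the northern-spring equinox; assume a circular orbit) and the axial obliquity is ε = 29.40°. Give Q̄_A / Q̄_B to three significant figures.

Q̄_A / Q̄_B ≈ 1.27

— Configuration A (φ=-35.7°):
cos H₀ = −tan(-35.7°) tan(-19.800°) = -0.2587, H₀ = 1.8325 rad.
Bracket: H₀ sin φ sin δ + cos φ cos δ sin H₀ = 1.8325×-0.58354×-0.33874 + 0.81208×0.94088×0.96596 = 0.362227 + 0.738061 = 1.100288.
Q̄ = (S₀/π) × [bracket] = (835/π) × 1.100288 = 292.44 W/m².
— Configuration B (φ=-35.7°):
Solar longitude: λ_s = 360° × (450 − 93)/686.50 = 187.210°.
sin δ = sin 29.40° × sin 187.210° = -0.06162, so δ = -3.533°.
cos H₀ = −tan(-35.7°) tan(-3.533°) = -0.0444, H₀ = 1.6152 rad.
Bracket: H₀ sin φ sin δ + cos φ cos δ sin H₀ = 1.6152×-0.58354×-0.06162 + 0.81208×0.99810×0.99902 = 0.058079 + 0.809743 = 0.867822.
Q̄ = (S₀/π) × [bracket] = (835/π) × 0.867822 = 230.66 W/m².
Ratio Q̄_A / Q̄_B = 292.44 / 230.66 = 1.268.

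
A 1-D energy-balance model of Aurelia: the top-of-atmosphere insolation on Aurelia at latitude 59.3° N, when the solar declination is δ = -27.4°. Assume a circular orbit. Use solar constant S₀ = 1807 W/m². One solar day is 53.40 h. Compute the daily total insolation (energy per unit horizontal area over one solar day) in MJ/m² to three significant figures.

cos H₀ = −tan(+59.3°) tan(-27.400°) = 0.8730, H₀ = 0.5095 rad.
Bracket: H₀ sin φ sin δ + cos φ cos δ sin H₀ = 0.5095×0.85985×-0.46020 + 0.51054×0.88782×0.48772 = -0.201611 + 0.221068 = 0.019457.
Q̄ = (S₀/π) × [bracket] = (1807/π) × 0.019457 = 11.191 W/m².
Daily total = Q̄ × 53.40 h × 3600 s/h = 11.191 × 53.40 × 3600 / 10⁶ = 2.151 MJ/m².

2.15 MJ/m²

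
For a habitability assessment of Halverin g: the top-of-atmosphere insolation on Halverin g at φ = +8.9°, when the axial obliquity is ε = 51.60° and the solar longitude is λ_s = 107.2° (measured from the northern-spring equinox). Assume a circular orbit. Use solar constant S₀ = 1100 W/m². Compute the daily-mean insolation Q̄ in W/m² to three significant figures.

Solar declination: sin δ = sin ε · sin λ_s = sin 51.60° × sin 107.2° = 0.74865, so δ = +48.473°.
cos H₀ = −tan(+8.9°) tan(+48.473°) = -0.1768, H₀ = 1.7486 rad.
Bracket: H₀ sin φ sin δ + cos φ cos δ sin H₀ = 1.7486×0.15471×0.74865 + 0.98796×0.66297×0.98424 = 0.202529 + 0.644665 = 0.847194.
Q̄ = (S₀/π) × [bracket] = (1100/π) × 0.847194 = 296.6 W/m².

Q̄ ≈ 297 W/m²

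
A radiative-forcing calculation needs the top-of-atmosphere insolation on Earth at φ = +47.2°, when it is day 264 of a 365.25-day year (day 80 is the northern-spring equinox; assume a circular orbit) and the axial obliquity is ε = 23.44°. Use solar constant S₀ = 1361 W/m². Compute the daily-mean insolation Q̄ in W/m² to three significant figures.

Solar longitude: λ_s = 360° × (264 − 80)/365.25 = 181.355°.
sin δ = sin 23.44° × sin 181.355° = -0.00941, so δ = -0.539°.
cos H₀ = −tan(+47.2°) tan(-0.539°) = 0.0102, H₀ = 1.5606 rad.
Bracket: H₀ sin φ sin δ + cos φ cos δ sin H₀ = 1.5606×0.73373×-0.00941 + 0.67944×0.99996×0.99995 = -0.010775 + 0.679379 = 0.668604.
Q̄ = (S₀/π) × [bracket] = (1361/π) × 0.668604 = 289.7 W/m².

Q̄ ≈ 290 W/m²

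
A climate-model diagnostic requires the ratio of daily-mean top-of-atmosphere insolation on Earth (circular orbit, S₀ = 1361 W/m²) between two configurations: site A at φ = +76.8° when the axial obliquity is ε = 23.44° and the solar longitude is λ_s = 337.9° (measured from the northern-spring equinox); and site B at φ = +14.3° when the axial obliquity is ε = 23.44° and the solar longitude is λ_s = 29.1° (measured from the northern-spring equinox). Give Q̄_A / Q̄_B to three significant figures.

Q̄_A / Q̄_B ≈ 0.0446

— Configuration A (φ=+76.8°):
Solar declination: sin δ = sin ε · sin λ_s = sin 23.44° × sin 337.9° = -0.14966, so δ = -8.607°.
cos H₀ = −tan(+76.8°) tan(-8.607°) = 0.6453, H₀ = 0.8693 rad.
Bracket: H₀ sin φ sin δ + cos φ cos δ sin H₀ = 0.8693×0.97358×-0.14966 + 0.22835×0.98874×0.76390 = -0.126662 + 0.172472 = 0.045810.
Q̄ = (S₀/π) × [bracket] = (1361/π) × 0.045810 = 19.846 W/m².
— Configuration B (φ=+14.3°):
Solar declination: sin δ = sin ε · sin λ_s = sin 23.44° × sin 29.1° = 0.19346, so δ = +11.155°.
cos H₀ = −tan(+14.3°) tan(+11.155°) = -0.0503, H₀ = 1.6211 rad.
Bracket: H₀ sin φ sin δ + cos φ cos δ sin H₀ = 1.6211×0.24700×0.19346 + 0.96902×0.98111×0.99874 = 0.077464 + 0.949517 = 1.026981.
Q̄ = (S₀/π) × [bracket] = (1361/π) × 1.026981 = 444.91 W/m².
Ratio Q̄_A / Q̄_B = 19.846 / 444.91 = 0.04461.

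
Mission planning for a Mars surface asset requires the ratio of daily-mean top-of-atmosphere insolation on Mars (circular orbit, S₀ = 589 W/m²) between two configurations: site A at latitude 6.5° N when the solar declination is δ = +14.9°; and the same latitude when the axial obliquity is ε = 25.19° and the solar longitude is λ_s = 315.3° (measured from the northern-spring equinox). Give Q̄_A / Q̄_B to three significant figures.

Q̄_A / Q̄_B ≈ 1.12

— Configuration A (φ=+6.5°):
cos H₀ = −tan(+6.5°) tan(+14.900°) = -0.0303, H₀ = 1.6011 rad.
Bracket: H₀ sin φ sin δ + cos φ cos δ sin H₀ = 1.6011×0.11320×0.25713 + 0.99357×0.96638×0.99954 = 0.046603 + 0.959725 = 1.006328.
Q̄ = (S₀/π) × [bracket] = (589/π) × 1.006328 = 188.67 W/m².
— Configuration B (φ=+6.5°):
Solar declination: sin δ = sin ε · sin λ_s = sin 25.19° × sin 315.3° = -0.29938, so δ = -17.420°.
cos H₀ = −tan(+6.5°) tan(-17.420°) = 0.0357, H₀ = 1.5350 rad.
Bracket: H₀ sin φ sin δ + cos φ cos δ sin H₀ = 1.5350×0.11320×-0.29938 + 0.99357×0.95413×0.99936 = -0.052021 + 0.947388 = 0.895367.
Q̄ = (S₀/π) × [bracket] = (589/π) × 0.895367 = 167.87 W/m².
Ratio Q̄_A / Q̄_B = 188.67 / 167.87 = 1.124.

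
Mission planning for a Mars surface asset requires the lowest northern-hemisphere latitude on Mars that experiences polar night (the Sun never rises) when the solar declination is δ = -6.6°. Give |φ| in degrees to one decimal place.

Polar night requires cos H₀ = −tan φ tan δ ≥ 1, i.e. tan φ tan δ ≤ −1.
The boundary is |tan φ| · |tan δ| = 1, so |φ| = 90° − |δ| = 90° − 6.6° = 83.4° in the northern hemisphere.

|φ| = 83.4°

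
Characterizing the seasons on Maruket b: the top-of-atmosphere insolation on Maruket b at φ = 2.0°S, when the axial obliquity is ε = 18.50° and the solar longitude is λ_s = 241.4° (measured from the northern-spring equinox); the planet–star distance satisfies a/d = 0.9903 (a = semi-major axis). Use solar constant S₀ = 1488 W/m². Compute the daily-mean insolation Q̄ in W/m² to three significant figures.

Q̄ ≈ 453 W/m²

Solar declination: sin δ = sin ε · sin λ_s = sin 18.50° × sin 241.4° = -0.27859, so δ = -16.176°.
cos H₀ = −tan(-2.0°) tan(-16.176°) = -0.0101, H₀ = 1.5809 rad.
Bracket: H₀ sin φ sin δ + cos φ cos δ sin H₀ = 1.5809×-0.03490×-0.27859 + 0.99939×0.96041×0.99995 = 0.015371 + 0.959776 = 0.975147.
Inverse-square distance factor (a/d)² = 0.9903² = 0.980694.
Q̄ = (S₀/π) × 0.980694 × [bracket] = (1488/π) × 0.980694 × 0.975147 = 453.0 W/m².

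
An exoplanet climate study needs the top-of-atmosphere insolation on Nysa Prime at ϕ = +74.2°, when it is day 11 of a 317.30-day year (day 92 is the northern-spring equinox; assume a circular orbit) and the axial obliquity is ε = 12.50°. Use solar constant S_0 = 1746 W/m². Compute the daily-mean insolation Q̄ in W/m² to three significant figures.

Solar longitude: L_s = 360° × (11 − 92)/317.30 = -91.900°, i.e. -91.900° + 360° = 268.100°.
sin δ = sin 12.50° × sin 268.100° = -0.21632, so δ = -12.493°.
cos h₀ = −tan(+74.2°) tan(-12.493°) = 0.7830, h₀ = 0.6713 rad.
Bracket: h₀ sin ϕ sin δ + cos ϕ cos δ sin h₀ = 0.6713×0.96222×-0.21632 + 0.27228×0.97632×0.62202 = -0.139729 + 0.165353 = 0.025624.
Q̄ = (S_0/π) × [bracket] = (1746/π) × 0.025624 = 14.24 W/m².

Q̄ ≈ 14.2 W/m²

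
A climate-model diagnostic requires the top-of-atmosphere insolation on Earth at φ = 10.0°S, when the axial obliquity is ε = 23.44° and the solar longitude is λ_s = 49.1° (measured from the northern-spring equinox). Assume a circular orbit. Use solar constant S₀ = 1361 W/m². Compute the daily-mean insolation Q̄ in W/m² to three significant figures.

Solar declination: sin δ = sin ε · sin λ_s = sin 23.44° × sin 49.1° = 0.30067, so δ = +17.498°.
cos H₀ = −tan(-10.0°) tan(+17.498°) = 0.0556, H₀ = 1.5152 rad.
Bracket: H₀ sin φ sin δ + cos φ cos δ sin H₀ = 1.5152×-0.17365×0.30067 + 0.98481×0.95373×0.99845 = -0.079111 + 0.937787 = 0.858676.
Q̄ = (S₀/π) × [bracket] = (1361/π) × 0.858676 = 372.0 W/m².

Q̄ ≈ 372 W/m²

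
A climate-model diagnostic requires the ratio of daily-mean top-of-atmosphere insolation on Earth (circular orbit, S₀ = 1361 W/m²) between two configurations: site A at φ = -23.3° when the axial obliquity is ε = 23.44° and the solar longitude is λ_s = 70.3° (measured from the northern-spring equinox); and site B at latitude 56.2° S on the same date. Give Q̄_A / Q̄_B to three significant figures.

— Configuration A (φ=-23.3°):
Solar declination: sin δ = sin ε · sin λ_s = sin 23.44° × sin 70.3° = 0.37451, so δ = +21.994°.
cos H₀ = −tan(-23.3°) tan(+21.994°) = 0.1739, H₀ = 1.3960 rad.
Bracket: H₀ sin φ sin δ + cos φ cos δ sin H₀ = 1.3960×-0.39555×0.37451 + 0.91845×0.92722×0.98476 = -0.206800 + 0.838627 = 0.631827.
Q̄ = (S₀/π) × [bracket] = (1361/π) × 0.631827 = 273.72 W/m².
— Configuration B (φ=-56.2°):
cos H₀ = −tan(-56.2°) tan(+21.994°) = 0.6033, H₀ = 0.9231 rad.
Bracket: H₀ sin φ sin δ + cos φ cos δ sin H₀ = 0.9231×-0.83098×0.37451 + 0.55630×0.92722×0.79748 = -0.287278 + 0.411350 = 0.124072.
Q̄ = (S₀/π) × [bracket] = (1361/π) × 0.124072 = 53.750 W/m².
Ratio Q̄_A / Q̄_B = 273.72 / 53.750 = 5.092.

Q̄_A / Q̄_B ≈ 5.09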